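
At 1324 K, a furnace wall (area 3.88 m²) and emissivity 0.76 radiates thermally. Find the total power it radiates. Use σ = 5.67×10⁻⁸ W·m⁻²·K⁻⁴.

P ≈ 5.14×10^5 W

P = εσAT⁴ = 0.76 × 5.67×10⁻⁸ × 3.88 × (1324)⁴ = 0.76 × 5.67×10⁻⁸ × 3.88 × 3.07×10^12.
P = 5.14×10^5 W.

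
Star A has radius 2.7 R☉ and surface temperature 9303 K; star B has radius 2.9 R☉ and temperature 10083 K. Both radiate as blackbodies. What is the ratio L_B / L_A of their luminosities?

L = 4πR²σT⁴ ∝ R²T⁴, so L_B/L_A = (2.9/2.7)² × (10083/9303)⁴ = 1.15 × 1.38 = 1.59.

L_B/L_A ≈ 1.59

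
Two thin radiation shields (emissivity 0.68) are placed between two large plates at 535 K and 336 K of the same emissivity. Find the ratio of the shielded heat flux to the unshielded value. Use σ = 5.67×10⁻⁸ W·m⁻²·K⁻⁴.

ratio ≈ 0.333

With N identical shields there are N+1 = 3 gaps in series, each with the same radiative resistance, so the flux falls to 1/(N+1) of its unshielded value.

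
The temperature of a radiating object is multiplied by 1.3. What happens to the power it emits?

P ∝ T⁴, so the power scales as (1.3)⁴ = 2.86.

factor ≈ 2.86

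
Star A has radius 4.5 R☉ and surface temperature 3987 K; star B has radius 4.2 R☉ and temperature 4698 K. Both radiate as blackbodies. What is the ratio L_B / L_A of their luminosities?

L_B/L_A ≈ 1.68

L = 4πR²σT⁴ ∝ R²T⁴, so L_B/L_A = (4.2/4.5)² × (4698/3987)⁴ = 0.871 × 1.93 = 1.68.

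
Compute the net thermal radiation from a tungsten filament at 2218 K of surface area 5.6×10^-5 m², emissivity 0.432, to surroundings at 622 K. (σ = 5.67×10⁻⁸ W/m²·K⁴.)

Q = εσA(T⁴ − T_s⁴). T⁴ − T_s⁴ = (2218)⁴ − (622)⁴ = 2.42×10^13 − 1.50×10^11 = 2.41×10^13 K⁴.
Q = 0.432 × 5.67×10⁻⁸ × 5.60×10^-5 × 2.41×10^13 = 33.0 W.

Q ≈ 33.0 W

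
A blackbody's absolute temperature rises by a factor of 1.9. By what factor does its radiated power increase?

factor ≈ 13.0

P ∝ T⁴, so the power scales as (1.9)⁴ = 13.0.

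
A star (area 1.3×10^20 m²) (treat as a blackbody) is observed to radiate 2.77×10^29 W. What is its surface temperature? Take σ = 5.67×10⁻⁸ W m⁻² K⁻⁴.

T ≈ 13900 K

From P = σAT⁴, T = (P / σA)^(1/4) = (2.77×10^29 / (5.67×10⁻⁸ × 1.30×10^20))^(1/4).
T = (3.76×10^16)^(1/4) = 13900 K.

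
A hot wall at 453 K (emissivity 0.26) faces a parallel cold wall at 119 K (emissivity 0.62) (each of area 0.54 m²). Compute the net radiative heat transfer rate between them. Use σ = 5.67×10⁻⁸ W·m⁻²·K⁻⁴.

Q ≈ 288 W

For two large parallel gray plates, q = σ(T₁⁴ − T₂⁴) / (1/ε₁ + 1/ε₂ − 1).
1/ε₁ + 1/ε₂ − 1 = 1/0.26 + 1/0.62 − 1 = 4.459.
T₁⁴ − T₂⁴ = 4.21×10^10 − 2.01×10^8 = 4.19×10^10 K⁴.
q = 5.67×10⁻⁸ × 4.19×10^10 / 4.459 = 533 W/m².
Q = q·A = 533 × 0.54 = 288 W.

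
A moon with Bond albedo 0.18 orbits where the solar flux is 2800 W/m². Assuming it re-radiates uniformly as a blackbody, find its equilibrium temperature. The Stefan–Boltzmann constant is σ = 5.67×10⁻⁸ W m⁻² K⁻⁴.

Power absorbed = (1−a)S·πR²; power emitted = 4πR²σT⁴. Equating and cancelling πR²:
T = ((1−a)S / 4σ)^(1/4) = (2300 / (4 × 5.67×10⁻⁸))^(1/4) = (1.01×10^10)^(1/4).
T = 317 K.

T ≈ 317 K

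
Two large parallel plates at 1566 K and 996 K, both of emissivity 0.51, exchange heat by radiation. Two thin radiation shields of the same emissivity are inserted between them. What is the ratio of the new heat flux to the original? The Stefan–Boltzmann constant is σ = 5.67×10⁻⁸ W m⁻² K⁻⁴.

With N identical shields there are N+1 = 3 gaps in series, each with the same radiative resistance, so the flux falls to 1/(N+1) of its unshielded value.

ratio ≈ 0.333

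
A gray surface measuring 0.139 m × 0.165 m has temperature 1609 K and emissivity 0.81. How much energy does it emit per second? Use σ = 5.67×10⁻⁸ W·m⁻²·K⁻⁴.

P ≈ 7060 W

A = 0.139 × 0.165 = 0.0229 m².
Stefan–Boltzmann: P = εσAT⁴ = 0.81 × 5.67×10⁻⁸ × 0.0229 × (1609)⁴ = 0.81 × 5.67×10⁻⁸ × 0.0229 × 6.70×10^12.
P = 7060 W.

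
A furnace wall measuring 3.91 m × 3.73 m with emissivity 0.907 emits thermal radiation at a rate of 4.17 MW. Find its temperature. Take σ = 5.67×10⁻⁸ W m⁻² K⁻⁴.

T ≈ 1540 K

A = 3.91 × 3.73 = 14.6 m².
From P = εσAT⁴, T = (P / εσA)^(1/4) = (4.17×10^6 / (0.907 × 5.67×10⁻⁸ × 14.6))^(1/4).
T = (5.56×10^12)^(1/4) = 1540 K.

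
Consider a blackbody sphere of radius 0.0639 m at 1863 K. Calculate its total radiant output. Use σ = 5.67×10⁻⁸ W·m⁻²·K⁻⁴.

P ≈ 35000 W

A = 4πr² = 4π × (0.0639)² = 0.0513 m².
P = σAT⁴ = 5.67×10⁻⁸ × 0.0513 × (1863)⁴ = 5.67×10⁻⁸ × 0.0513 × 1.20×10^13.
P = 35000 W.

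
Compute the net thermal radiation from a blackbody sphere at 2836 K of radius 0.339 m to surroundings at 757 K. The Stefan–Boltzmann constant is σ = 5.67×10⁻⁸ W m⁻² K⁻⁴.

A = 4πr² = 4π × (0.339)² = 1.44 m².
Q = σA(T⁴ − T_s⁴). T⁴ − T_s⁴ = (2836)⁴ − (757)⁴ = 6.47×10^13 − 3.28×10^11 = 6.44×10^13 K⁴.
Q = 5.67×10⁻⁸ × 1.44 × 6.44×10^13 = 5.27×10^6 W.

Q ≈ 5.27×10^6 W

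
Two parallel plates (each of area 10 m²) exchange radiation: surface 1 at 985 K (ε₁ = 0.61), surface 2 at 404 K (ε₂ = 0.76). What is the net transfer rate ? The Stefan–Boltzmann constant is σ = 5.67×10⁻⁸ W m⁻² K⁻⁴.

For two large parallel gray plates, q = σ(T₁⁴ − T₂⁴) / (1/ε₁ + 1/ε₂ − 1).
1/ε₁ + 1/ε₂ − 1 = 1/0.61 + 1/0.76 − 1 = 1.955.
T₁⁴ − T₂⁴ = 9.41×10^11 − 2.66×10^10 = 9.15×10^11 K⁴.
q = 5.67×10⁻⁸ × 9.15×10^11 / 1.955 = 26500 W/m².
Q = q·A = 26500 × 10 = 2.65×10^5 W.

Q ≈ 2.65×10^5 W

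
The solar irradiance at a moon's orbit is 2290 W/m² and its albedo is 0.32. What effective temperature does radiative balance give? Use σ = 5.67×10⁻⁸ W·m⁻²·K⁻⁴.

Power absorbed = (1−a)S·πR²; power emitted = 4πR²σT⁴. Equating and cancelling πR²:
T = ((1−a)S / 4σ)^(1/4) = (1560 / (4 × 5.67×10⁻⁸))^(1/4) = (6.87×10^9)^(1/4).
T = 288 K.

T ≈ 288 K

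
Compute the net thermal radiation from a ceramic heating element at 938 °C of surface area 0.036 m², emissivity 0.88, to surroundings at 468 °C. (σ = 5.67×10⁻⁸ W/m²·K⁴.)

Q ≈ 3320 W

Convert: 938 °C = 1211 K; 468 °C = 741 K.
Q = εσA(T⁴ − T_s⁴). T⁴ − T_s⁴ = (1211)⁴ − (741)⁴ = 2.15×10^12 − 3.01×10^11 = 1.85×10^12 K⁴.
Q = 0.88 × 5.67×10⁻⁸ × 0.0360 × 1.85×10^12 = 3320 W.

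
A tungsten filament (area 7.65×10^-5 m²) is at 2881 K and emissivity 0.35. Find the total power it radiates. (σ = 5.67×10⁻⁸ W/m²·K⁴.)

P ≈ 105 W

P = εσAT⁴ = 0.35 × 5.67×10⁻⁸ × 7.65×10^-5 × (2881)⁴ = 0.35 × 5.67×10⁻⁸ × 7.65×10^-5 × 6.89×10^13.
P = 105 W.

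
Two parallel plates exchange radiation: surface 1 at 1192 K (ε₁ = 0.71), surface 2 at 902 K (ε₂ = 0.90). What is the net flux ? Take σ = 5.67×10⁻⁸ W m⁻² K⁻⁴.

q ≈ 50600 W/m²

For two large parallel gray plates, q = σ(T₁⁴ − T₂⁴) / (1/ε₁ + 1/ε₂ − 1).
1/ε₁ + 1/ε₂ − 1 = 1/0.71 + 1/0.90 − 1 = 1.520.
T₁⁴ − T₂⁴ = 2.02×10^12 − 6.62×10^11 = 1.36×10^12 K⁴.
q = 5.67×10⁻⁸ × 1.36×10^12 / 1.520 = 50600 W/m².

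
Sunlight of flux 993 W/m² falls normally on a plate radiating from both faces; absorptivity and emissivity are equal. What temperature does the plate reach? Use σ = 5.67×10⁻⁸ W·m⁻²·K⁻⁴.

T ≈ 306 K

Absorbed flux αS = emitted flux 2εσT⁴ per unit area; with α = ε this gives T = (S/2σ)^(1/4).
T = (993 / (2 × 5.67×10⁻⁸))^(1/4) = (8.76×10^9)^(1/4).
T = 306 K.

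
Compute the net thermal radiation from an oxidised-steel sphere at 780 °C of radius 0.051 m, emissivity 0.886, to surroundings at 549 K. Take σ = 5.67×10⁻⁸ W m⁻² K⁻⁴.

Q ≈ 1870 W

A = 4πr² = 4π × (0.051)² = 0.0327 m².
Convert: 780 °C = 1053 K.
Q = εσA(T⁴ − T_s⁴). T⁴ − T_s⁴ = (1053)⁴ − (549)⁴ = 1.23×10^12 − 9.08×10^10 = 1.14×10^12 K⁴.
Q = 0.886 × 5.67×10⁻⁸ × 0.0327 × 1.14×10^12 = 1870 W.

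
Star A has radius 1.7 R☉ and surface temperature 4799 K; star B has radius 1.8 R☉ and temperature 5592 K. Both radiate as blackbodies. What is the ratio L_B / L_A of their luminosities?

L_B/L_A ≈ 2.07

L = 4πR²σT⁴ ∝ R²T⁴, so L_B/L_A = (1.8/1.7)² × (5592/4799)⁴ = 1.12 × 1.84 = 2.07.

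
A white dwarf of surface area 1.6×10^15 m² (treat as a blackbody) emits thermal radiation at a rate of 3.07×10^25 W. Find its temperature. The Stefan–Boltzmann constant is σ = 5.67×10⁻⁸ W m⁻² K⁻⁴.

T ≈ 24100 K

From P = σAT⁴, T = (P / σA)^(1/4) = (3.07×10^25 / (5.67×10⁻⁸ × 1.60×10^15))^(1/4).
T = (3.38×10^17)^(1/4) = 24100 K.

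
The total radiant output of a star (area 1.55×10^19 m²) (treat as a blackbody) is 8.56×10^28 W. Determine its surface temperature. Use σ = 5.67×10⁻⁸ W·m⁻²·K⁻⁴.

From P = σAT⁴, T = (P / σA)^(1/4) = (8.56×10^28 / (5.67×10⁻⁸ × 1.55×10^19))^(1/4).
T = (9.74×10^16)^(1/4) = 17700 K.

T ≈ 17700 K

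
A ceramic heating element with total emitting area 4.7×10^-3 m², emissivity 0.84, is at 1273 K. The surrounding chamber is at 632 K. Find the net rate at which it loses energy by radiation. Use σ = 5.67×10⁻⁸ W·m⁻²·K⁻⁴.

Q ≈ 552 W

Q = εσA(T⁴ − T_s⁴). T⁴ − T_s⁴ = (1273)⁴ − (632)⁴ = 2.63×10^12 − 1.60×10^11 = 2.47×10^12 K⁴.
Q = 0.84 × 5.67×10⁻⁸ × 4.70×10^-3 × 2.47×10^12 = 552 W.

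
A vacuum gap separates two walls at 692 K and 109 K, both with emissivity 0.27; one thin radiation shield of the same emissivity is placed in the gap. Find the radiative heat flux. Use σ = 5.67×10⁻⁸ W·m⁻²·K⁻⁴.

Each of the 2 gaps contributes resistance (2/ε − 1) = 2/0.27 − 1 = 6.407; total = 12.81.
q = σ(T₁⁴ − T₂⁴) / 12.81 = 5.67×10⁻⁸ × 2.29×10^11 / 12.81 = 1010 W/m².

q ≈ 1010 W/m²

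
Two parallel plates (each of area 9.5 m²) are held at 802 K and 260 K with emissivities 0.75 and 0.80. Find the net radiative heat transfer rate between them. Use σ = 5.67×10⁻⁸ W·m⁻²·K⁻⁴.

Q ≈ 1.39×10^5 W

For two large parallel gray plates, q = σ(T₁⁴ − T₂⁴) / (1/ε₁ + 1/ε₂ − 1).
1/ε₁ + 1/ε₂ − 1 = 1/0.75 + 1/0.80 − 1 = 1.583.
T₁⁴ − T₂⁴ = 4.14×10^11 − 4.57×10^9 = 4.09×10^11 K⁴.
q = 5.67×10⁻⁸ × 4.09×10^11 / 1.583 = 14700 W/m².
Q = q·A = 14700 × 9.5 = 1.39×10^5 W.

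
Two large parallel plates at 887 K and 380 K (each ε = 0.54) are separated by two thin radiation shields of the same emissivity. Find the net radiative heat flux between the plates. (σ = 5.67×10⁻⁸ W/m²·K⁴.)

Each of the 3 gaps contributes resistance (2/ε − 1) = 2/0.54 − 1 = 2.704; total = 8.111.
q = σ(T₁⁴ − T₂⁴) / 8.111 = 5.67×10⁻⁸ × 5.98×10^11 / 8.111 = 4180 W/m².

q ≈ 4180 W/m²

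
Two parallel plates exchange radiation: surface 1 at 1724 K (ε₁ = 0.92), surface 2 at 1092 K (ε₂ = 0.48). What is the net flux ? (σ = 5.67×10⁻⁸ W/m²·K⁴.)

q ≈ 1.94×10^5 W/m²

For two large parallel gray plates, q = σ(T₁⁴ − T₂⁴) / (1/ε₁ + 1/ε₂ − 1).
1/ε₁ + 1/ε₂ − 1 = 1/0.92 + 1/0.48 − 1 = 2.170.
T₁⁴ − T₂⁴ = 8.83×10^12 − 1.42×10^12 = 7.41×10^12 K⁴.
q = 5.67×10⁻⁸ × 7.41×10^12 / 2.170 = 1.94×10^5 W/m².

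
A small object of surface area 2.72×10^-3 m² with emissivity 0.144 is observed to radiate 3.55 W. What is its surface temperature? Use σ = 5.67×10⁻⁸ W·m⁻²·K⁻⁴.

From P = εσAT⁴, T = (P / εσA)^(1/4) = (3.55 / (0.144 × 5.67×10⁻⁸ × 2.72×10^-3))^(1/4).
T = (1.60×10^11)^(1/4) = 632 K.

T ≈ 632 K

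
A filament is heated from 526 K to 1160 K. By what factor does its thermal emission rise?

ratio ≈ 23.7

P ∝ T⁴, so the ratio is (1160/526)⁴ = (2.205)⁴ = 23.7.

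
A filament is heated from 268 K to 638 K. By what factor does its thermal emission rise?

ratio ≈ 32.1

P ∝ T⁴, so the ratio is (638/268)⁴ = (2.381)⁴ = 32.1.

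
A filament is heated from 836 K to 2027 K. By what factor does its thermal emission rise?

P ∝ T⁴, so the ratio is (2027/836)⁴ = (2.425)⁴ = 34.6.

ratio ≈ 34.6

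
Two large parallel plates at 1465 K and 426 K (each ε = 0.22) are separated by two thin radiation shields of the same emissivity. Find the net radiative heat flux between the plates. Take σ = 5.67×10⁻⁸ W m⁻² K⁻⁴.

q ≈ 10700 W/m²

Each of the 3 gaps contributes resistance (2/ε − 1) = 2/0.22 − 1 = 8.091; total = 24.27.
q = σ(T₁⁴ − T₂⁴) / 24.27 = 5.67×10⁻⁸ × 4.57×10^12 / 24.27 = 10700 W/m².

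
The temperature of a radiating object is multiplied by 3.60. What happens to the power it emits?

factor ≈ 168

P ∝ T⁴, so the power scales as (3.60)⁴ = 168.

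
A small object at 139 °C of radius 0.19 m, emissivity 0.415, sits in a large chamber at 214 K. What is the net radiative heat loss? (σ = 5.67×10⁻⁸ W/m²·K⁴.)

Q ≈ 285 W

A = 4πr² = 4π × (0.19)² = 0.454 m².
Convert: 139 °C = 412 K.
Q = εσA(T⁴ − T_s⁴). T⁴ − T_s⁴ = (412)⁴ − (214)⁴ = 2.88×10^10 − 2.10×10^9 = 2.67×10^10 K⁴.
Q = 0.415 × 5.67×10⁻⁸ × 0.454 × 2.67×10^10 = 285 W.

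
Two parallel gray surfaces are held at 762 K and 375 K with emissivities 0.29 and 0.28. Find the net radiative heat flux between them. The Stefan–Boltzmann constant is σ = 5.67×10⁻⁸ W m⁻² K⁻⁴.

q ≈ 2990 W/m²

For two large parallel gray plates, q = σ(T₁⁴ − T₂⁴) / (1/ε₁ + 1/ε₂ − 1).
1/ε₁ + 1/ε₂ − 1 = 1/0.29 + 1/0.28 − 1 = 6.020.
T₁⁴ − T₂⁴ = 3.37×10^11 − 1.98×10^10 = 3.17×10^11 K⁴.
q = 5.67×10⁻⁸ × 3.17×10^11 / 6.020 = 2990 W/m².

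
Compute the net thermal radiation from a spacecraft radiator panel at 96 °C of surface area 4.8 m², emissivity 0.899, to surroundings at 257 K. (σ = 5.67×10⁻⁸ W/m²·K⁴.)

Q ≈ 3470 W

Convert: 96 °C = 369 K.
Q = εσA(T⁴ − T_s⁴). T⁴ − T_s⁴ = (369)⁴ − (257)⁴ = 1.85×10^10 − 4.36×10^9 = 1.42×10^10 K⁴.
Q = 0.899 × 5.67×10⁻⁸ × 4.80 × 1.42×10^10 = 3470 W.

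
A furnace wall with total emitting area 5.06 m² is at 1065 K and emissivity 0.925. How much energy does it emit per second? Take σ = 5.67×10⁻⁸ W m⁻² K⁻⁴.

P ≈ 3.41×10^5 W

Stefan–Boltzmann: P = εσAT⁴ = 0.925 × 5.67×10⁻⁸ × 5.06 × (1065)⁴ = 0.925 × 5.67×10⁻⁸ × 5.06 × 1.29×10^12.
P = 3.41×10^5 W.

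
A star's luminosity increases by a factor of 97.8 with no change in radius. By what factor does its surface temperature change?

factor ≈ 3.14

P ∝ T⁴ ⇒ T ∝ P^(1/4), so T scales by (97.8)^(1/4) = 3.14.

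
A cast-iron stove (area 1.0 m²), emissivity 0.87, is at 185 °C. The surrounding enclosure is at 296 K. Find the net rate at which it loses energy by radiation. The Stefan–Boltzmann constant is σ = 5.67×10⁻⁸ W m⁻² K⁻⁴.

Q ≈ 1790 W

Convert: 185 °C = 458 K.
Q = εσA(T⁴ − T_s⁴). T⁴ − T_s⁴ = (458)⁴ − (296)⁴ = 4.40×10^10 − 7.68×10^9 = 3.63×10^10 K⁴.
Q = 0.87 × 5.67×10⁻⁸ × 1.00 × 3.63×10^10 = 1790 W.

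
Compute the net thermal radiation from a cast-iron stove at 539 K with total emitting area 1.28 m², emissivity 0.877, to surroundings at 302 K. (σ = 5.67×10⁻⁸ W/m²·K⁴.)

Q ≈ 4840 W

Q = εσA(T⁴ − T_s⁴). T⁴ − T_s⁴ = (539)⁴ − (302)⁴ = 8.44×10^10 − 8.32×10^9 = 7.61×10^10 K⁴.
Q = 0.877 × 5.67×10⁻⁸ × 1.28 × 7.61×10^10 = 4840 W.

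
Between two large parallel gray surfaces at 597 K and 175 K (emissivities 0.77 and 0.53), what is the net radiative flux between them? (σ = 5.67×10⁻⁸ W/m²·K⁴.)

For two large parallel gray plates, q = σ(T₁⁴ − T₂⁴) / (1/ε₁ + 1/ε₂ − 1).
1/ε₁ + 1/ε₂ − 1 = 1/0.77 + 1/0.53 − 1 = 2.185.
T₁⁴ − T₂⁴ = 1.27×10^11 − 9.38×10^8 = 1.26×10^11 K⁴.
q = 5.67×10⁻⁸ × 1.26×10^11 / 2.185 = 3270 W/m².

q ≈ 3270 W/m²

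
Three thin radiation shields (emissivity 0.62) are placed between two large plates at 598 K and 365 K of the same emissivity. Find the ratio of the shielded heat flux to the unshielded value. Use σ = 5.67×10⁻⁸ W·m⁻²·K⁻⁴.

ratio ≈ 0.250

With N identical shields there are N+1 = 4 gaps in series, each with the same radiative resistance, so the flux falls to 1/(N+1) of its unshielded value.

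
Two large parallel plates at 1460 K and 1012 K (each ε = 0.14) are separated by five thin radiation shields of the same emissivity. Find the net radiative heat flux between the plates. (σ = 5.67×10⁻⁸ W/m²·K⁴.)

q ≈ 2490 W/m²

Each of the 6 gaps contributes resistance (2/ε − 1) = 2/0.14 − 1 = 13.29; total = 79.71.
q = σ(T₁⁴ − T₂⁴) / 79.71 = 5.67×10⁻⁸ × 3.49×10^12 / 79.71 = 2490 W/m².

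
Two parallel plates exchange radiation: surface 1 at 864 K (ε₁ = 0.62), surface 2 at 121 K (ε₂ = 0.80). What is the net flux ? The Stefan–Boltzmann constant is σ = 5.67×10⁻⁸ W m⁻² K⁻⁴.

q ≈ 17000 W/m²

For two large parallel gray plates, q = σ(T₁⁴ − T₂⁴) / (1/ε₁ + 1/ε₂ − 1).
1/ε₁ + 1/ε₂ − 1 = 1/0.62 + 1/0.80 − 1 = 1.863.
T₁⁴ − T₂⁴ = 5.57×10^11 − 2.14×10^8 = 5.57×10^11 K⁴.
q = 5.67×10⁻⁸ × 5.57×10^11 / 1.863 = 17000 W/m².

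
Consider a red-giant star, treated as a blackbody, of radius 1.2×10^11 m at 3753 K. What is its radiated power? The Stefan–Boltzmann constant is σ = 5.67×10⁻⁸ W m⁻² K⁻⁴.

P ≈ 2.04×10^30 W

A = 4πr² = 4π × (1.2×10^11)² = 1.81×10^23 m².
P = σAT⁴ = 5.67×10⁻⁸ × 1.81×10^23 × (3753)⁴ = 5.67×10⁻⁸ × 1.81×10^23 × 1.98×10^14.
P = 2.04×10^30 W.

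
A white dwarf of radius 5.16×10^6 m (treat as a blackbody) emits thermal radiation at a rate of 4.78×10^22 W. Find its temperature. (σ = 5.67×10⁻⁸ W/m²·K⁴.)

T ≈ 7080 K

A = 4πr² = 4π × (5.16×10^6)² = 3.35×10^14 m².
From P = σAT⁴, T = (P / σA)^(1/4) = (4.78×10^22 / (5.67×10⁻⁸ × 3.35×10^14))^(1/4).
T = (2.52×10^15)^(1/4) = 7080 K.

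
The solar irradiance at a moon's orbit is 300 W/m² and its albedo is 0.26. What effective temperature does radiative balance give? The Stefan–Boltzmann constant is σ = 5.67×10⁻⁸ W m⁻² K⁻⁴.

T ≈ 177 K

Power absorbed = (1−a)S·πR²; power emitted = 4πR²σT⁴. Equating and cancelling πR²:
T = ((1−a)S / 4σ)^(1/4) = (222 / (4 × 5.67×10⁻⁸))^(1/4) = (9.79×10^8)^(1/4).
T = 177 K.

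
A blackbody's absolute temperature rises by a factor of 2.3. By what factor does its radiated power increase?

factor ≈ 28.0

P ∝ T⁴, so the power scales as (2.3)⁴ = 28.0.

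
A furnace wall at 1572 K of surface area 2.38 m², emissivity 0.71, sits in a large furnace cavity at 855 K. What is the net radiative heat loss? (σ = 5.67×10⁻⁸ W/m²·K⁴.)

Q ≈ 5.34×10^5 W

Q = εσA(T⁴ − T_s⁴). T⁴ − T_s⁴ = (1572)⁴ − (855)⁴ = 6.11×10^12 − 5.34×10^11 = 5.57×10^12 K⁴.
Q = 0.71 × 5.67×10⁻⁸ × 2.38 × 5.57×10^12 = 5.34×10^5 W.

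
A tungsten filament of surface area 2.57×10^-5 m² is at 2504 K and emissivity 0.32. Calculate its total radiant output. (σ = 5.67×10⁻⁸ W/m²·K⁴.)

Stefan–Boltzmann: P = εσAT⁴ = 0.32 × 5.67×10⁻⁸ × 2.57×10^-5 × (2504)⁴ = 0.32 × 5.67×10⁻⁸ × 2.57×10^-5 × 3.93×10^13.
P = 18.3 W.

P ≈ 18.3 W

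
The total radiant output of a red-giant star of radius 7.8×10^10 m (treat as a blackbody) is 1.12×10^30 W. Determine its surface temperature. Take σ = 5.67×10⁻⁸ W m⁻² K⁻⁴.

A = 4πr² = 4π × (7.8×10^10)² = 7.65×10^22 m².
From P = σAT⁴, T = (P / σA)^(1/4) = (1.12×10^30 / (5.67×10⁻⁸ × 7.65×10^22))^(1/4).
T = (2.58×10^14)^(1/4) = 4010 K.

T ≈ 4010 K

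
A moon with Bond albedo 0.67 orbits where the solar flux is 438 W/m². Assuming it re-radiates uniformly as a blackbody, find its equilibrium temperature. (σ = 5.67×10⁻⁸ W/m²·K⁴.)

Power absorbed = (1−a)S·πR²; power emitted = 4πR²σT⁴. Equating and cancelling πR²:
T = ((1−a)S / 4σ)^(1/4) = (145 / (4 × 5.67×10⁻⁸))^(1/4) = (6.37×10^8)^(1/4).
T = 159 K.

T ≈ 159 K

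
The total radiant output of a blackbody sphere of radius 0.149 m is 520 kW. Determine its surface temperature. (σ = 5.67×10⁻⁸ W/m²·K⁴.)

A = 4πr² = 4π × (0.149)² = 0.279 m².
From P = σAT⁴, T = (P / σA)^(1/4) = (5.20×10^5 / (5.67×10⁻⁸ × 0.279))^(1/4).
T = (3.29×10^13)^(1/4) = 2390 K.

T ≈ 2390 K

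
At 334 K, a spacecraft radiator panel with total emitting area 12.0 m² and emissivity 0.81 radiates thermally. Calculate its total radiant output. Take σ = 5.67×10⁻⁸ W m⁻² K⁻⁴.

P = εσAT⁴ = 0.81 × 5.67×10⁻⁸ × 12.0 × (334)⁴ = 0.81 × 5.67×10⁻⁸ × 12.0 × 1.24×10^10.
P = 6860 W.

P ≈ 6860 W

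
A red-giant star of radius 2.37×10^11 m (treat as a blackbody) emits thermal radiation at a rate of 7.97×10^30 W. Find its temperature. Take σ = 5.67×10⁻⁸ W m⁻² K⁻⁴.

T ≈ 3760 K

A = 4πr² = 4π × (2.37×10^11)² = 7.06×10^23 m².
From P = σAT⁴, T = (P / σA)^(1/4) = (7.97×10^30 / (5.67×10⁻⁸ × 7.06×10^23))^(1/4).
T = (1.99×10^14)^(1/4) = 3760 K.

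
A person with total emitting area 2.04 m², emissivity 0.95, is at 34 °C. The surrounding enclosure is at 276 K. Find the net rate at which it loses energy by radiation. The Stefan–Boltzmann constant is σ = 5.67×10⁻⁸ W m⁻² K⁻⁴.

Convert: 34 °C = 307 K.
Q = εσA(T⁴ − T_s⁴). T⁴ − T_s⁴ = (307)⁴ − (276)⁴ = 8.88×10^9 − 5.80×10^9 = 3.08×10^9 K⁴.
Q = 0.95 × 5.67×10⁻⁸ × 2.04 × 3.08×10^9 = 338 W.

Q ≈ 338 W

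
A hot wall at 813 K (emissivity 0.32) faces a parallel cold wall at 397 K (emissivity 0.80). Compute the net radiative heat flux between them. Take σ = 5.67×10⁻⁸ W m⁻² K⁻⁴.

For two large parallel gray plates, q = σ(T₁⁴ − T₂⁴) / (1/ε₁ + 1/ε₂ − 1).
1/ε₁ + 1/ε₂ − 1 = 1/0.32 + 1/0.80 − 1 = 3.375.
T₁⁴ − T₂⁴ = 4.37×10^11 − 2.48×10^10 = 4.12×10^11 K⁴.
q = 5.67×10⁻⁸ × 4.12×10^11 / 3.375 = 6920 W/m².

q ≈ 6920 W/m²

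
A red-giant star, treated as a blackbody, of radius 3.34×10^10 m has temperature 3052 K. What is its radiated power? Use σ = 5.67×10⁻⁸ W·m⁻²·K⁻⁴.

A = 4πr² = 4π × (3.34×10^10)² = 1.40×10^22 m².
P = σAT⁴ = 5.67×10⁻⁸ × 1.40×10^22 × (3052)⁴ = 5.67×10⁻⁸ × 1.40×10^22 × 8.68×10^13.
P = 6.90×10^28 W.

P ≈ 6.90×10^28 W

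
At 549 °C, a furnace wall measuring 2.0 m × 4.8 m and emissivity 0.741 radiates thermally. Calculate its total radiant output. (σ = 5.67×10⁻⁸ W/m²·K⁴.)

A = 2.0 × 4.8 = 9.60 m².
549 °C = 822 K.
Stefan–Boltzmann: P = εσAT⁴ = 0.741 × 5.67×10⁻⁸ × 9.60 × (822)⁴ = 0.741 × 5.67×10⁻⁸ × 9.60 × 4.57×10^11.
P = 1.84×10^5 W.

P ≈ 1.84×10^5 W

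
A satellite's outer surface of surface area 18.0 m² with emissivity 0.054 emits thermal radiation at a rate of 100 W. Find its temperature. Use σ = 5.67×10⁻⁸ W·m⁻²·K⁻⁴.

From P = εσAT⁴, T = (P / εσA)^(1/4) = (100 / (0.054 × 5.67×10⁻⁸ × 18.0))^(1/4).
T = (1.81×10^9)^(1/4) = 206 K.

T ≈ 206 K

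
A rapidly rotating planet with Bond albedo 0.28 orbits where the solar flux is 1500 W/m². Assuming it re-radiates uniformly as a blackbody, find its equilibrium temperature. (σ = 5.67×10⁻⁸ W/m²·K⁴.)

T ≈ 263 K

Power absorbed = (1−a)S·πR²; power emitted = 4πR²σT⁴. Equating and cancelling πR²:
T = ((1−a)S / 4σ)^(1/4) = (1080 / (4 × 5.67×10⁻⁸))^(1/4) = (4.76×10^9)^(1/4).
T = 263 K.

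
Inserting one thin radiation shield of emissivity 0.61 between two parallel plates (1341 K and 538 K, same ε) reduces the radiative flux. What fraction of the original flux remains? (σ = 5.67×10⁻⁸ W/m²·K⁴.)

ratio ≈ 0.500

With N identical shields there are N+1 = 2 gaps in series, each with the same radiative resistance, so the flux falls to 1/(N+1) of its unshielded value.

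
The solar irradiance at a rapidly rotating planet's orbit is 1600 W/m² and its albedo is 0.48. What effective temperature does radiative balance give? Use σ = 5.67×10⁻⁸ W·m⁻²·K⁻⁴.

T ≈ 246 K

Power absorbed = (1−a)S·πR²; power emitted = 4πR²σT⁴. Equating and cancelling πR²:
T = ((1−a)S / 4σ)^(1/4) = (832 / (4 × 5.67×10⁻⁸))^(1/4) = (3.67×10^9)^(1/4).
T = 246 K.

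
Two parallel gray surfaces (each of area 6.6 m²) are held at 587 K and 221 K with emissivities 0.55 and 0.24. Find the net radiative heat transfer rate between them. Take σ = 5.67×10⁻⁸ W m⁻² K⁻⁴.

For two large parallel gray plates, q = σ(T₁⁴ − T₂⁴) / (1/ε₁ + 1/ε₂ − 1).
1/ε₁ + 1/ε₂ − 1 = 1/0.55 + 1/0.24 − 1 = 4.985.
T₁⁴ − T₂⁴ = 1.19×10^11 − 2.39×10^9 = 1.16×10^11 K⁴.
q = 5.67×10⁻⁸ × 1.16×10^11 / 4.985 = 1320 W/m².
Q = q·A = 1320 × 6.6 = 8730 W.

Q ≈ 8730 W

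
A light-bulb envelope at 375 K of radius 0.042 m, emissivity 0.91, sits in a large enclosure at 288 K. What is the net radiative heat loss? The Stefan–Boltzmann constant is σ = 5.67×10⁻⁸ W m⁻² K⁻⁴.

Q ≈ 14.7 W

A = 4πr² = 4π × (0.042)² = 0.0222 m².
Q = εσA(T⁴ − T_s⁴). T⁴ − T_s⁴ = (375)⁴ − (288)⁴ = 1.98×10^10 − 6.88×10^9 = 1.29×10^10 K⁴.
Q = 0.91 × 5.67×10⁻⁸ × 0.0222 × 1.29×10^10 = 14.7 W.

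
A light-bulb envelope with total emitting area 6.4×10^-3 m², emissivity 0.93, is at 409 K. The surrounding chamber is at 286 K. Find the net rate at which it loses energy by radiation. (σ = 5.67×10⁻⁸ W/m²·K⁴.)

Q = εσA(T⁴ − T_s⁴). T⁴ − T_s⁴ = (409)⁴ − (286)⁴ = 2.80×10^10 − 6.69×10^9 = 2.13×10^10 K⁴.
Q = 0.93 × 5.67×10⁻⁸ × 6.40×10^-3 × 2.13×10^10 = 7.19 W.

Q ≈ 7.19 W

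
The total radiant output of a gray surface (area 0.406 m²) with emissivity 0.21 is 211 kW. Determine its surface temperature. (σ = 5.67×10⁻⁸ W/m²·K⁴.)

T ≈ 2570 K

From P = εσAT⁴, T = (P / εσA)^(1/4) = (2.11×10^5 / (0.21 × 5.67×10⁻⁸ × 0.406))^(1/4).
T = (4.36×10^13)^(1/4) = 2570 K.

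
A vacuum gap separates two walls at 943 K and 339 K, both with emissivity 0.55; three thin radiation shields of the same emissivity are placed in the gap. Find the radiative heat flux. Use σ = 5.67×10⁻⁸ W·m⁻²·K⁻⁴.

q ≈ 4180 W/m²

Each of the 4 gaps contributes resistance (2/ε − 1) = 2/0.55 − 1 = 2.636; total = 10.55.
q = σ(T₁⁴ − T₂⁴) / 10.55 = 5.67×10⁻⁸ × 7.78×10^11 / 10.55 = 4180 W/m².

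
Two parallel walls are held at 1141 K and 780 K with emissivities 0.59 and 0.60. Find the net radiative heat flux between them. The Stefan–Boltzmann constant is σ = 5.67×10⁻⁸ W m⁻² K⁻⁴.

For two large parallel gray plates, q = σ(T₁⁴ − T₂⁴) / (1/ε₁ + 1/ε₂ − 1).
1/ε₁ + 1/ε₂ − 1 = 1/0.59 + 1/0.60 − 1 = 2.362.
T₁⁴ − T₂⁴ = 1.69×10^12 − 3.70×10^11 = 1.32×10^12 K⁴.
q = 5.67×10⁻⁸ × 1.32×10^12 / 2.362 = 31800 W/m².

q ≈ 31800 W/m²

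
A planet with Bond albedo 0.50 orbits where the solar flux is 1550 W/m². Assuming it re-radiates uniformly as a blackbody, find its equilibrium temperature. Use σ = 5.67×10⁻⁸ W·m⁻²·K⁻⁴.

T ≈ 242 K

Power absorbed = (1−a)S·πR²; power emitted = 4πR²σT⁴. Equating and cancelling πR²:
T = ((1−a)S / 4σ)^(1/4) = (775 / (4 × 5.67×10⁻⁸))^(1/4) = (3.42×10^9)^(1/4).
T = 242 K.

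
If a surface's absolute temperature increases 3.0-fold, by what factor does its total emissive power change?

factor ≈ 81.0

P ∝ T⁴, so the power scales as (3.0)⁴ = 81.0.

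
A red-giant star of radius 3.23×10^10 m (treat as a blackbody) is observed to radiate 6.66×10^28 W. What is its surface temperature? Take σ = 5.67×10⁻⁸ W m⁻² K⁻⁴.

T ≈ 3080 K

A = 4πr² = 4π × (3.23×10^10)² = 1.31×10^22 m².
From P = σAT⁴, T = (P / σA)^(1/4) = (6.66×10^28 / (5.67×10⁻⁸ × 1.31×10^22))^(1/4).
T = (8.96×10^13)^(1/4) = 3080 K.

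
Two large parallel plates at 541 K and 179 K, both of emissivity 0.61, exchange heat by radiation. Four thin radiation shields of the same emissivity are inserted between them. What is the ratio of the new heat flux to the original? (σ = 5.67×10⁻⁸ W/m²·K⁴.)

ratio ≈ 0.200

With N identical shields there are N+1 = 5 gaps in series, each with the same radiative resistance, so the flux falls to 1/(N+1) of its unshielded value.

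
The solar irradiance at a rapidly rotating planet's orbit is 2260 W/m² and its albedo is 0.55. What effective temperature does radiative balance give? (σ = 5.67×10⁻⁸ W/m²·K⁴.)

Power absorbed = (1−a)S·πR²; power emitted = 4πR²σT⁴. Equating and cancelling πR²:
T = ((1−a)S / 4σ)^(1/4) = (1020 / (4 × 5.67×10⁻⁸))^(1/4) = (4.48×10^9)^(1/4).
T = 259 K.

T ≈ 259 K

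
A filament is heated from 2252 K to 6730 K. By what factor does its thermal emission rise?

ratio ≈ 79.8

P ∝ T⁴, so the ratio is (6730/2252)⁴ = (2.988)⁴ = 79.8.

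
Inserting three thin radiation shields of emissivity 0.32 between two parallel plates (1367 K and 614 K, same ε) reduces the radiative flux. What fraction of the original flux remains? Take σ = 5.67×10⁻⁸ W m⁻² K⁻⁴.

With N identical shields there are N+1 = 4 gaps in series, each with the same radiative resistance, so the flux falls to 1/(N+1) of its unshielded value.

ratio ≈ 0.250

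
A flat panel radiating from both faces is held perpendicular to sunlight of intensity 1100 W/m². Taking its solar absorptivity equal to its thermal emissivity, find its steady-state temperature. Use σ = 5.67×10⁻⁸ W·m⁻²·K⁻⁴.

T ≈ 314 K

Absorbed flux αS = emitted flux 2εσT⁴ per unit area; with α = ε this gives T = (S/2σ)^(1/4).
T = (1100 / (2 × 5.67×10⁻⁸))^(1/4) = (9.70×10^9)^(1/4).
T = 314 K.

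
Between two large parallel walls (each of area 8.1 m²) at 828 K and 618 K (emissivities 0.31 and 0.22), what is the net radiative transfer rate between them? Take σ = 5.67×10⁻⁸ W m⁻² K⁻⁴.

For two large parallel gray plates, q = σ(T₁⁴ − T₂⁴) / (1/ε₁ + 1/ε₂ − 1).
1/ε₁ + 1/ε₂ − 1 = 1/0.31 + 1/0.22 − 1 = 6.771.
T₁⁴ − T₂⁴ = 4.70×10^11 − 1.46×10^11 = 3.24×10^11 K⁴.
q = 5.67×10⁻⁸ × 3.24×10^11 / 6.771 = 2710 W/m².
Q = q·A = 2710 × 8.1 = 22000 W.

Q ≈ 22000 W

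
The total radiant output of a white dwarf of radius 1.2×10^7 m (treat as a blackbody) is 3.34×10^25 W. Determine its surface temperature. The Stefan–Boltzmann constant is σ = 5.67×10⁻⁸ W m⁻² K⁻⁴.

A = 4πr² = 4π × (1.2×10^7)² = 1.81×10^15 m².
From P = σAT⁴, T = (P / σA)^(1/4) = (3.34×10^25 / (5.67×10⁻⁸ × 1.81×10^15))^(1/4).
T = (3.26×10^17)^(1/4) = 23900 K.

T ≈ 23900 K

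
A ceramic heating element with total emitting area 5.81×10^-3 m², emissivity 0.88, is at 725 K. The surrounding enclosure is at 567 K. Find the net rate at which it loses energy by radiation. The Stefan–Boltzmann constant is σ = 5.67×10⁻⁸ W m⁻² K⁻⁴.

Q = εσA(T⁴ − T_s⁴). T⁴ − T_s⁴ = (725)⁴ − (567)⁴ = 2.76×10^11 − 1.03×10^11 = 1.73×10^11 K⁴.
Q = 0.88 × 5.67×10⁻⁸ × 5.81×10^-3 × 1.73×10^11 = 50.1 W.

Q ≈ 50.1 W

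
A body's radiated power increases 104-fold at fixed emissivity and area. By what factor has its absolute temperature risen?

factor ≈ 3.19

P ∝ T⁴ ⇒ T ∝ P^(1/4), so T scales by (104)^(1/4) = 3.19.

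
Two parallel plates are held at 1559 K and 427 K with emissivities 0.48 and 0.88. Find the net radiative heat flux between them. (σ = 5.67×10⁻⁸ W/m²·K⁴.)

For two large parallel gray plates, q = σ(T₁⁴ − T₂⁴) / (1/ε₁ + 1/ε₂ − 1).
1/ε₁ + 1/ε₂ − 1 = 1/0.48 + 1/0.88 − 1 = 2.220.
T₁⁴ − T₂⁴ = 5.91×10^12 − 3.32×10^10 = 5.87×10^12 K⁴.
q = 5.67×10⁻⁸ × 5.87×10^12 / 2.220 = 1.50×10^5 W/m².

q ≈ 1.50×10^5 W/m²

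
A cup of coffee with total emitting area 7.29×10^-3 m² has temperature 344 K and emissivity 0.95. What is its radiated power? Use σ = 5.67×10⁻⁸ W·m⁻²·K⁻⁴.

P = εσAT⁴ = 0.95 × 5.67×10⁻⁸ × 7.29×10^-3 × (344)⁴ = 0.95 × 5.67×10⁻⁸ × 7.29×10^-3 × 1.40×10^10.
P = 5.50 W.

P ≈ 5.50 W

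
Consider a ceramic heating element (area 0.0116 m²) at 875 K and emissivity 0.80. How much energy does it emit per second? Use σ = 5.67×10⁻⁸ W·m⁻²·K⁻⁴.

P ≈ 308 W

P = εσAT⁴ = 0.80 × 5.67×10⁻⁸ × 0.0116 × (875)⁴ = 0.80 × 5.67×10⁻⁸ × 0.0116 × 5.86×10^11.
P = 308 W.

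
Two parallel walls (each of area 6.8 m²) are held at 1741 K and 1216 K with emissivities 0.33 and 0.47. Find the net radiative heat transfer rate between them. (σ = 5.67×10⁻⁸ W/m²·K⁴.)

Q ≈ 6.49×10^5 W

For two large parallel gray plates, q = σ(T₁⁴ − T₂⁴) / (1/ε₁ + 1/ε₂ − 1).
1/ε₁ + 1/ε₂ − 1 = 1/0.33 + 1/0.47 − 1 = 4.158.
T₁⁴ − T₂⁴ = 9.19×10^12 − 2.19×10^12 = 7.00×10^12 K⁴.
q = 5.67×10⁻⁸ × 7.00×10^12 / 4.158 = 95500 W/m².
Q = q·A = 95500 × 6.8 = 6.49×10^5 W.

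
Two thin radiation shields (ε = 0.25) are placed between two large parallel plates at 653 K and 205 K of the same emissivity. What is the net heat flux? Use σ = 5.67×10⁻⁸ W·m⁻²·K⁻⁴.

q ≈ 486 W/m²

Each of the 3 gaps contributes resistance (2/ε − 1) = 2/0.25 − 1 = 7.000; total = 21.00.
q = σ(T₁⁴ − T₂⁴) / 21.00 = 5.67×10⁻⁸ × 1.80×10^11 / 21.00 = 486 W/m².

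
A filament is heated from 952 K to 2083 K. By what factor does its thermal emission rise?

ratio ≈ 22.9

P ∝ T⁴, so the ratio is (2083/952)⁴ = (2.188)⁴ = 22.9.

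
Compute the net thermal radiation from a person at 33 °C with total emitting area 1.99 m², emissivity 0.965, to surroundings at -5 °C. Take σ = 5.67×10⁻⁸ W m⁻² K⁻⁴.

Q ≈ 393 W

Convert: 33 °C = 306 K; -5 °C = 268 K.
Q = εσA(T⁴ − T_s⁴). T⁴ − T_s⁴ = (306)⁴ − (268)⁴ = 8.77×10^9 − 5.16×10^9 = 3.61×10^9 K⁴.
Q = 0.965 × 5.67×10⁻⁸ × 1.99 × 3.61×10^9 = 393 W.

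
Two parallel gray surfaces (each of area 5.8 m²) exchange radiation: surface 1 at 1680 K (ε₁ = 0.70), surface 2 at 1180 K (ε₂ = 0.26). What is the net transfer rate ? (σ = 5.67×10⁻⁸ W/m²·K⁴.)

Q ≈ 4.64×10^5 W

For two large parallel gray plates, q = σ(T₁⁴ − T₂⁴) / (1/ε₁ + 1/ε₂ − 1).
1/ε₁ + 1/ε₂ − 1 = 1/0.70 + 1/0.26 − 1 = 4.275.
T₁⁴ − T₂⁴ = 7.97×10^12 − 1.94×10^12 = 6.03×10^12 K⁴.
q = 5.67×10⁻⁸ × 6.03×10^12 / 4.275 = 79900 W/m².
Q = q·A = 79900 × 5.8 = 4.64×10^5 W.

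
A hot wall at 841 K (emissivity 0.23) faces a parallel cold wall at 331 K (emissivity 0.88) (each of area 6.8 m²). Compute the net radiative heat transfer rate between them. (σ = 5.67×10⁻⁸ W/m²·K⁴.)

For two large parallel gray plates, q = σ(T₁⁴ − T₂⁴) / (1/ε₁ + 1/ε₂ − 1).
1/ε₁ + 1/ε₂ − 1 = 1/0.23 + 1/0.88 − 1 = 4.484.
T₁⁴ − T₂⁴ = 5.00×10^11 − 1.20×10^10 = 4.88×10^11 K⁴.
q = 5.67×10⁻⁸ × 4.88×10^11 / 4.484 = 6170 W/m².
Q = q·A = 6170 × 6.8 = 42000 W.

Q ≈ 42000 W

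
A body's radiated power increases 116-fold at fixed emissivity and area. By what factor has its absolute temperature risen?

P ∝ T⁴ ⇒ T ∝ P^(1/4), so T scales by (116)^(1/4) = 3.28.

factor ≈ 3.28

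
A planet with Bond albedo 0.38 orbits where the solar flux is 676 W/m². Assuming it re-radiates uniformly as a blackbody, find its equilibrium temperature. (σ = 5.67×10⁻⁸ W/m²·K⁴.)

T ≈ 207 K

Power absorbed = (1−a)S·πR²; power emitted = 4πR²σT⁴. Equating and cancelling πR²:
T = ((1−a)S / 4σ)^(1/4) = (419 / (4 × 5.67×10⁻⁸))^(1/4) = (1.85×10^9)^(1/4).
T = 207 K.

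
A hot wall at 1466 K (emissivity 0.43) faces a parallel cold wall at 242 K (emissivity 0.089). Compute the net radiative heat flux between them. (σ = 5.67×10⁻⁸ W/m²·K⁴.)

q ≈ 20800 W/m²

For two large parallel gray plates, q = σ(T₁⁴ − T₂⁴) / (1/ε₁ + 1/ε₂ − 1).
1/ε₁ + 1/ε₂ − 1 = 1/0.43 + 1/0.089 − 1 = 12.56.
T₁⁴ − T₂⁴ = 4.62×10^12 − 3.43×10^9 = 4.62×10^12 K⁴.
q = 5.67×10⁻⁸ × 4.62×10^12 / 12.56 = 20800 W/m².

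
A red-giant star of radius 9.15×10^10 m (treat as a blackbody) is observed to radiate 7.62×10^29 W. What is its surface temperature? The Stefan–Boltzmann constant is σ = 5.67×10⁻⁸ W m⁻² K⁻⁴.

T ≈ 3360 K

A = 4πr² = 4π × (9.15×10^10)² = 1.05×10^23 m².
From P = σAT⁴, T = (P / σA)^(1/4) = (7.62×10^29 / (5.67×10⁻⁸ × 1.05×10^23))^(1/4).
T = (1.28×10^14)^(1/4) = 3360 K.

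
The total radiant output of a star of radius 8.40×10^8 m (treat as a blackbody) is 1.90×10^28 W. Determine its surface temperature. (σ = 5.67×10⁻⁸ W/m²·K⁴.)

A = 4πr² = 4π × (8.40×10^8)² = 8.87×10^18 m².
From P = σAT⁴, T = (P / σA)^(1/4) = (1.90×10^28 / (5.67×10⁻⁸ × 8.87×10^18))^(1/4).
T = (3.78×10^16)^(1/4) = 13900 K.

T ≈ 13900 K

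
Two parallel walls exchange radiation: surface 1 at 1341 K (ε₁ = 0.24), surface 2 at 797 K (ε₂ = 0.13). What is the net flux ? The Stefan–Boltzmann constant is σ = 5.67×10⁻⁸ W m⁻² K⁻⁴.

For two large parallel gray plates, q = σ(T₁⁴ − T₂⁴) / (1/ε₁ + 1/ε₂ − 1).
1/ε₁ + 1/ε₂ − 1 = 1/0.24 + 1/0.13 − 1 = 10.86.
T₁⁴ − T₂⁴ = 3.23×10^12 − 4.03×10^11 = 2.83×10^12 K⁴.
q = 5.67×10⁻⁸ × 2.83×10^12 / 10.86 = 14800 W/m².

q ≈ 14800 W/m²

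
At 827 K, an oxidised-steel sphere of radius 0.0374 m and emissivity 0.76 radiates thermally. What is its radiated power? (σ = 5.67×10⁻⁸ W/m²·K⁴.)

A = 4πr² = 4π × (0.0374)² = 0.0176 m².
Stefan–Boltzmann: P = εσAT⁴ = 0.76 × 5.67×10⁻⁸ × 0.0176 × (827)⁴ = 0.76 × 5.67×10⁻⁸ × 0.0176 × 4.68×10^11.
P = 354 W.

P ≈ 354 W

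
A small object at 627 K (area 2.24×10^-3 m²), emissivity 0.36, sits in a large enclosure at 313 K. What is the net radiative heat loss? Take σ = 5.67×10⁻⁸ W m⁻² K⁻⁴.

Q ≈ 6.63 W

Q = εσA(T⁴ − T_s⁴). T⁴ − T_s⁴ = (627)⁴ − (313)⁴ = 1.55×10^11 − 9.60×10^9 = 1.45×10^11 K⁴.
Q = 0.36 × 5.67×10⁻⁸ × 2.24×10^-3 × 1.45×10^11 = 6.63 W.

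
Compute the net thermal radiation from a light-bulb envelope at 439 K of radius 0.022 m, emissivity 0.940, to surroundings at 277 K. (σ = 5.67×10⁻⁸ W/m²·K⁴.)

Q ≈ 10.1 W

A = 4πr² = 4π × (0.022)² = 6.08×10^-3 m².
Q = εσA(T⁴ − T_s⁴). T⁴ − T_s⁴ = (439)⁴ − (277)⁴ = 3.71×10^10 − 5.89×10^9 = 3.13×10^10 K⁴.
Q = 0.940 × 5.67×10⁻⁸ × 6.08×10^-3 × 3.13×10^10 = 10.1 W.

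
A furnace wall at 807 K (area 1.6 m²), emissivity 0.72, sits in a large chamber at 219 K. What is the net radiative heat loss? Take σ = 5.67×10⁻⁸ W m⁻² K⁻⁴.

Q ≈ 27600 W

Q = εσA(T⁴ − T_s⁴). T⁴ − T_s⁴ = (807)⁴ − (219)⁴ = 4.24×10^11 − 2.30×10^9 = 4.22×10^11 K⁴.
Q = 0.72 × 5.67×10⁻⁸ × 1.60 × 4.22×10^11 = 27600 W.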